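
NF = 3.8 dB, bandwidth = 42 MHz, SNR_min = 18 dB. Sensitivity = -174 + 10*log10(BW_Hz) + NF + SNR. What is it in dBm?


10*log10(42000000.0) = 76.23
S = -174 + 76.23 + 3.8 + 18 = -76.0 dBm

-76.0 dBm


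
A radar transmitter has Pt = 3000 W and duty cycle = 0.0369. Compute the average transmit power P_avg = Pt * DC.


P_avg = 3000 * 0.0369 = 110.7 W

110.7 W


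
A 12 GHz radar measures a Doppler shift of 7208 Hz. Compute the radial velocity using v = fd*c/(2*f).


v = 7208 * 3e8 / (2 * 12000000000.0) = 90.1 m/s

90.1 m/s


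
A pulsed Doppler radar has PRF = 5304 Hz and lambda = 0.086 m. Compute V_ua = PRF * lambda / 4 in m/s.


V_ua = 5304 * 0.086 / 4 = 114.0 m/s

114.0 m/s


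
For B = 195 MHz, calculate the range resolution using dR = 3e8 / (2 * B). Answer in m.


dR = 3e8 / (2 * 195000000.0) = 0.77 m

0.77 m


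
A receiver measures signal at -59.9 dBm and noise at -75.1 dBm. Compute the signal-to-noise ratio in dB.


SNR = -59.9 - (-75.1) = 15.2 dB

15.2 dB


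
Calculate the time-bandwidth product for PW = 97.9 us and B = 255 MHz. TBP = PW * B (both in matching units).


TBP = 97.9 * 255 = 24964.5

24964.5


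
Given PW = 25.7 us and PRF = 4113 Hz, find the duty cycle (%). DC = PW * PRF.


DC = 25.7e-6 * 4113 * 100 = 10.57%

10.57%


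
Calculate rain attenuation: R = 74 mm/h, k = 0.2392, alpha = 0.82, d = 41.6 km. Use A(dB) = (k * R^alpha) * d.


gamma = 0.2392 * 74^0.82 = 8.157014 dB/km
A = 8.157014 * 41.6 = 339.33 dB

339.33 dB


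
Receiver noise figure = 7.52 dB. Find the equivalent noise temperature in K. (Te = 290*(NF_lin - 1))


NF_lin = 10^(7.52/10) = 5.64937
Te = 290 * (5.64937 - 1) = 1348.3 K

1348.3 K


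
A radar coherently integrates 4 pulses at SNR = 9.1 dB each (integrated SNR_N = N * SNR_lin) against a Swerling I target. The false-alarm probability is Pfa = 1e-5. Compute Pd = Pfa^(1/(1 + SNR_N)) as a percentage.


SNR_lin = 10^(9.1/10) = 8.12831
SNR_N = 4 * 8.12831 = 32.51324
1/(1 + SNR_N) = 1/33.51324 = 0.029839
Pd = (1e-5)^0.029839 = 0.70926
Pd = 70.9%

70.9%


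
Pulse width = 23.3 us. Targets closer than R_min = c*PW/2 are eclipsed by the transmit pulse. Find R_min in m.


R_min = 3e8 * 23.3e-6 / 2 = 3495.0 m

3495.0 m


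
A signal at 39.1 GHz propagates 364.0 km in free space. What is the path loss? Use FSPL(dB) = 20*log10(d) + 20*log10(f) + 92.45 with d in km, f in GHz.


20*log10(364.0) = 51.22
20*log10(39.1) = 31.84
FSPL = 175.5 dB

175.5 dB


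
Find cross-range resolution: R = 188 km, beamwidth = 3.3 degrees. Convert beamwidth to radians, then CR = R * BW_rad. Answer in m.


BW_rad = 0.057595865
CR = 188000 * 0.057595865 = 10828.0 m

10828.0 m


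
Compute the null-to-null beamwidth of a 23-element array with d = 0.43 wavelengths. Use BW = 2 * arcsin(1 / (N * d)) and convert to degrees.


1/(N*d) = 1/(23*0.43) = 0.101112
BW = 2*arcsin(0.101112) = 11.6 degrees

11.6 degrees


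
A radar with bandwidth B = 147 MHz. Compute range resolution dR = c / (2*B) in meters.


dR = 3e8 / (2 * 147000000.0) = 1.02 m

1.02 m


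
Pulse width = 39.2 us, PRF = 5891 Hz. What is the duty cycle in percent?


DC = 39.2e-6 * 5891 * 100 = 23.09%

23.09%


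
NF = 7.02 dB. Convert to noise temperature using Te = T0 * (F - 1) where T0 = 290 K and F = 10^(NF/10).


NF_lin = 10^(7.02/10) = 5.035006
Te = 290 * (5.035006 - 1) = 1170.2 K

1170.2 K


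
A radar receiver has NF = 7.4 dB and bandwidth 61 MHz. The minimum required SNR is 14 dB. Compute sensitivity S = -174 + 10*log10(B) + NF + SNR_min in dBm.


10*log10(61000000.0) = 77.85
S = -174 + 77.85 + 7.4 + 14 = -74.7 dBm

-74.7 dBm


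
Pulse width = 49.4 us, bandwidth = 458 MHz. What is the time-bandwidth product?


TBP = 49.4 * 458 = 22625.2

22625.2


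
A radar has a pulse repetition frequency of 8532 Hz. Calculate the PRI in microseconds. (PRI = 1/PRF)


PRI = 1/8532 = 0.0001172058 s = 117.2 us

117.2 us


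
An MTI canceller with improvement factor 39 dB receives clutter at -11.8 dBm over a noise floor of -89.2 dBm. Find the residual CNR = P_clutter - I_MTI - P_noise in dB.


CNR = -11.8 - 39 - (-89.2) = 38.4 dB

38.4 dB


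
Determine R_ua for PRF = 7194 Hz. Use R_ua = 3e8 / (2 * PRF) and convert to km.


R_ua = 3e8 / (2 * 7194) = 20850.7 m = 20.9 km

20.9 km


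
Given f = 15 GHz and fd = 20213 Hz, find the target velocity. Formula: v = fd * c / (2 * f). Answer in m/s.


v = 20213 * 3e8 / (2 * 15000000000.0) = 202.1 m/s

202.1 m/s


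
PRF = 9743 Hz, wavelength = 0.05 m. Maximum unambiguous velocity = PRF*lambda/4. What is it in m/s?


V_ua = 9743 * 0.05 / 4 = 121.8 m/s

121.8 m/s


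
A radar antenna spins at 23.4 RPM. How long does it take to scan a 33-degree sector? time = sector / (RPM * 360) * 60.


t = 33 / (23.4 * 360) * 60 = 0.24 s

0.24 s


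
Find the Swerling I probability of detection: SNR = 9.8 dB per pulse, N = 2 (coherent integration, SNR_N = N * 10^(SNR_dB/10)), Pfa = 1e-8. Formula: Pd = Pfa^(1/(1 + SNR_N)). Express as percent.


SNR_lin = 10^(9.8/10) = 9.54993
SNR_N = 2 * 9.54993 = 19.09986
1/(1 + SNR_N) = 1/20.09986 = 0.0497516
Pd = (1e-8)^0.0497516 = 0.39993
Pd = 40.0%

40.0%


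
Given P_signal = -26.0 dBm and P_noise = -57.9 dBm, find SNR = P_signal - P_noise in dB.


SNR = -26.0 - (-57.9) = 31.9 dB

31.9 dB


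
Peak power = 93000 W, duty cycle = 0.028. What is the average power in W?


P_avg = 93000 * 0.028 = 2604.0 W

2604.0 W


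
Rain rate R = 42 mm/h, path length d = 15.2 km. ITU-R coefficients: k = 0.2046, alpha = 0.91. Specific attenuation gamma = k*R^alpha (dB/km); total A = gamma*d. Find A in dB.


gamma = 0.2046 * 42^0.91 = 6.138503 dB/km
A = 6.138503 * 15.2 = 93.31 dB

93.31 dB


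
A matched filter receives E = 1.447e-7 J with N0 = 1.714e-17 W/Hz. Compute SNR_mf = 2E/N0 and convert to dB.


SNR_lin = 2 * 1.447e-7 / 1.714e-17 = 1.688e10
SNR_dB = 10*log10(1.688e10) = 102.3 dB

102.3 dB


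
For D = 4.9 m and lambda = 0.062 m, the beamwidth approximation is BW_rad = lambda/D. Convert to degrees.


BW_rad = 0.062 / 4.9 = 0.012653
BW_deg = 0.72 degrees

0.72 degrees


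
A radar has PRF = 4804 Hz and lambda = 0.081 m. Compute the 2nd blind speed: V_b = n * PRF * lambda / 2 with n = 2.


V_blind = 2 * 4804 * 0.081 / 2 = 389.1 m/s

389.1 m/s


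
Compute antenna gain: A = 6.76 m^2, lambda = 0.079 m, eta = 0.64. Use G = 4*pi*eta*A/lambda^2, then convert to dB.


G_linear = 4*pi*0.64*6.76/0.079^2 = 8711.29
G_dB = 10*log10(8711.29) = 39.4 dB

39.4 dB


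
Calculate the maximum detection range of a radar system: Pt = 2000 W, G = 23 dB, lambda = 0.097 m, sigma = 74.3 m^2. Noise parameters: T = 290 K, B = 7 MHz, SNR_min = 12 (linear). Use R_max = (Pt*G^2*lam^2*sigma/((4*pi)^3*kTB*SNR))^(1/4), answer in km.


G_lin = 10^(23/10) = 199.526231
R^4 = 2000 * 199.526231^2 * 0.097^2 * 74.3 / ((4*pi)^3 * 1.38e-23 * 290 * 7000000.0 * 12)
R^4 = 8.34404e16 m^4
R_max = (8.34404e16)^(1/4) = 16995.9 m = 17.0 km

17.0 km


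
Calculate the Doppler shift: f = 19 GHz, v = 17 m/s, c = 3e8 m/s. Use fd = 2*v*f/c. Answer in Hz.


fd = 2 * 17 * 19000000000.0 / 3e8 = 2153.3 Hz

2153.3 Hz


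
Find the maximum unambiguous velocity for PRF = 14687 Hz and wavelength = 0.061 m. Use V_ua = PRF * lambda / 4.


V_ua = 14687 * 0.061 / 4 = 224.0 m/s

224.0 m/s


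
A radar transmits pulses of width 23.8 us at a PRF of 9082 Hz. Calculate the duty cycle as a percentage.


DC = 23.8e-6 * 9082 * 100 = 21.62%

21.62%


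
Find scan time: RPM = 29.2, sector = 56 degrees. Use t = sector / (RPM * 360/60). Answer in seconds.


t = 56 / (29.2 * 360) * 60 = 0.32 s

0.32 s


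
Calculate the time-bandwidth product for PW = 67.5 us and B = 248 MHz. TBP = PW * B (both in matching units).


TBP = 67.5 * 248 = 16740.0

16740.0


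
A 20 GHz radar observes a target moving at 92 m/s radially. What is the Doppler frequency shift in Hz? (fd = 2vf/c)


fd = 2 * 92 * 20000000000.0 / 3e8 = 12266.7 Hz

12266.7 Hz


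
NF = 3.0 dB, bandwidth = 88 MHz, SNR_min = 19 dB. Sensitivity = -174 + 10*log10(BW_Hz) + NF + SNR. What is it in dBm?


10*log10(88000000.0) = 79.44
S = -174 + 79.44 + 3.0 + 19 = -72.6 dBm

-72.6 dBm


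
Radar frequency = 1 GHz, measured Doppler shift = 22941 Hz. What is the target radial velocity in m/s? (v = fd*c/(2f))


v = 22941 * 3e8 / (2 * 1000000000.0) = 3441.2 m/s

3441.2 m/s


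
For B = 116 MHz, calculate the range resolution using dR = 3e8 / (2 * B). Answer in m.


dR = 3e8 / (2 * 116000000.0) = 1.29 m

1.29 m


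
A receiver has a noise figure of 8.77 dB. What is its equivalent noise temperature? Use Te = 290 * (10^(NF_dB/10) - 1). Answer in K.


NF_lin = 10^(8.77/10) = 7.533556
Te = 290 * (7.533556 - 1) = 1894.7 K

1894.7 K


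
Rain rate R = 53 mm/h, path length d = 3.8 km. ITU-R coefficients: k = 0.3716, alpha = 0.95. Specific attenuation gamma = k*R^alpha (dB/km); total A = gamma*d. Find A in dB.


gamma = 0.3716 * 53^0.95 = 16.148708 dB/km
A = 16.148708 * 3.8 = 61.37 dB

61.37 dB


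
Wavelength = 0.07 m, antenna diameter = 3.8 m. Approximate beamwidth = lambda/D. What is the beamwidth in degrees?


BW_rad = 0.07 / 3.8 = 0.018421
BW_deg = 1.06 degrees

1.06 degrees


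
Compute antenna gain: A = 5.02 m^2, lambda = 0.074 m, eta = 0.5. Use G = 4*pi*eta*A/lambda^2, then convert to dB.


G_linear = 4*pi*0.5*5.02/0.074^2 = 5759.97
G_dB = 10*log10(5759.97) = 37.6 dB

37.6 dB


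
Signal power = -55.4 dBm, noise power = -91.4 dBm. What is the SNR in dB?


SNR = -55.4 - (-91.4) = 36.0 dB

36.0 dB


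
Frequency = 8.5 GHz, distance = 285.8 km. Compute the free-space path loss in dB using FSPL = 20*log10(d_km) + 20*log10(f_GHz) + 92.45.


20*log10(285.8) = 49.12
20*log10(8.5) = 18.59
FSPL = 160.2 dB

160.2 dB


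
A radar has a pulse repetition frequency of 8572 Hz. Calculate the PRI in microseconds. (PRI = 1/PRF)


PRI = 1/8572 = 0.0001166589 s = 116.7 us

116.7 us


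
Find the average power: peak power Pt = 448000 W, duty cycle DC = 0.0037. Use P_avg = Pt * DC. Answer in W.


P_avg = 448000 * 0.0037 = 1657.6 W

1657.6 W


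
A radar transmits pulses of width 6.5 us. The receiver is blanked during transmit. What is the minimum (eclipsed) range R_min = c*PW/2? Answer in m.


R_min = 3e8 * 6.5e-6 / 2 = 975.0 m

975.0 m


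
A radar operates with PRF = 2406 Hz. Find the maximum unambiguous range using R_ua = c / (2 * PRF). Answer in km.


R_ua = 3e8 / (2 * 2406) = 62344.1 m = 62.3 km

62.3 km


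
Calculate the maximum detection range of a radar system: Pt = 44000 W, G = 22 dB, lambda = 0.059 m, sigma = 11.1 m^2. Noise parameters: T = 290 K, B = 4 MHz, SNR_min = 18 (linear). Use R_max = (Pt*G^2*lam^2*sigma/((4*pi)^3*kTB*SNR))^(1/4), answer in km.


G_lin = 10^(22/10) = 158.489319
R^4 = 44000 * 158.489319^2 * 0.059^2 * 11.1 / ((4*pi)^3 * 1.38e-23 * 290 * 4000000.0 * 18)
R^4 = 7.46862e16 m^4
R_max = (7.46862e16)^(1/4) = 16531.4 m = 16.5 km

16.5 km


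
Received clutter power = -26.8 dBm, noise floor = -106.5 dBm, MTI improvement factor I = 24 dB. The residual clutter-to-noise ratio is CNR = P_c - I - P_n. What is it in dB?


CNR = -26.8 - 24 - (-106.5) = 55.7 dB

55.7 dB


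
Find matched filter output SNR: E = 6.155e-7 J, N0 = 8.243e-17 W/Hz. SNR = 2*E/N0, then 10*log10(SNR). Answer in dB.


SNR_lin = 2 * 6.155e-7 / 8.243e-17 = 1.493e10
SNR_dB = 10*log10(1.493e10) = 101.7 dB

101.7 dB


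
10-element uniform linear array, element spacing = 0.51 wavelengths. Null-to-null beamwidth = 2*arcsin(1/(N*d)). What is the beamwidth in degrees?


1/(N*d) = 1/(10*0.51) = 0.196078
BW = 2*arcsin(0.196078) = 22.6 degrees

22.6 degrees


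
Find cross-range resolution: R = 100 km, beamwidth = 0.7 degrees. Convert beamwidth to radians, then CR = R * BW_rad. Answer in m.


BW_rad = 0.012217305
CR = 100000 * 0.012217305 = 1221.7 m

1221.7 m


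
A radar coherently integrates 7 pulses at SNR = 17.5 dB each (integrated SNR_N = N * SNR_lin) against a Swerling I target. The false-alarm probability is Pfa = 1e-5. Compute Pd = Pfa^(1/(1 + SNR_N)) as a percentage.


SNR_lin = 10^(17.5/10) = 56.23413
SNR_N = 7 * 56.23413 = 393.63891
1/(1 + SNR_N) = 1/394.63891 = 0.002534
Pd = (1e-5)^0.002534 = 0.97125
Pd = 97.1%

97.1%


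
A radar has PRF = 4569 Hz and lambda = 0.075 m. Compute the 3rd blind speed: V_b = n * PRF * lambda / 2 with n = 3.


V_blind = 3 * 4569 * 0.075 / 2 = 514.0 m/s

514.0 m/s


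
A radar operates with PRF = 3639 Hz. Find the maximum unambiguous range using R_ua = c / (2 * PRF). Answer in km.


R_ua = 3e8 / (2 * 3639) = 41220.1 m = 41.2 km

41.2 km


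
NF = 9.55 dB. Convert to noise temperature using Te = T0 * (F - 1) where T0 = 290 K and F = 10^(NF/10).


NF_lin = 10^(9.55/10) = 9.015711
Te = 290 * (9.015711 - 1) = 2324.6 K

2324.6 K


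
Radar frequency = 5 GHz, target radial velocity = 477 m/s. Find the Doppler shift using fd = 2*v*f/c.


fd = 2 * 477 * 5000000000.0 / 3e8 = 15900.0 Hz

15900.0 Hz


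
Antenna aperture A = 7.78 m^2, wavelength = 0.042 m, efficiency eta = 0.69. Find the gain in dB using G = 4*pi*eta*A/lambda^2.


G_linear = 4*pi*0.69*7.78/0.042^2 = 38241.94
G_dB = 10*log10(38241.94) = 45.8 dB

45.8 dB


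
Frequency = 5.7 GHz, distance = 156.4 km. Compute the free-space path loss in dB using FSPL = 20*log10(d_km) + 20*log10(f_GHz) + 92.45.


20*log10(156.4) = 43.88
20*log10(5.7) = 15.12
FSPL = 151.5 dB

151.5 dB


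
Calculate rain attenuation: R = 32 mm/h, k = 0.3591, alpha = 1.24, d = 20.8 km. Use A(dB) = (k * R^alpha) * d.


gamma = 0.3591 * 32^1.24 = 26.399845 dB/km
A = 26.399845 * 20.8 = 549.12 dB

549.12 dB


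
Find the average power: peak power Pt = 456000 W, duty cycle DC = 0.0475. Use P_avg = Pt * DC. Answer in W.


P_avg = 456000 * 0.0475 = 21660.0 W

21660.0 W


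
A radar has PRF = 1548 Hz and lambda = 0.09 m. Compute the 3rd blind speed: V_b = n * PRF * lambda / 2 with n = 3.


V_blind = 3 * 1548 * 0.09 / 2 = 209.0 m/s

209.0 m/s


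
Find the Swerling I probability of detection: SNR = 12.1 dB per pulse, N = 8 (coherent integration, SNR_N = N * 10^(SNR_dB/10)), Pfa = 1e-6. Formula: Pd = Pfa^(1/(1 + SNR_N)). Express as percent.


SNR_lin = 10^(12.1/10) = 16.2181
SNR_N = 8 * 16.2181 = 129.7448
1/(1 + SNR_N) = 1/130.7448 = 0.0076485
Pd = (1e-6)^0.0076485 = 0.89972
Pd = 90.0%

90.0%


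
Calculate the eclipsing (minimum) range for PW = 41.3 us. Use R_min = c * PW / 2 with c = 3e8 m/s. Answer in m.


R_min = 3e8 * 41.3e-6 / 2 = 6195.0 m

6195.0 m


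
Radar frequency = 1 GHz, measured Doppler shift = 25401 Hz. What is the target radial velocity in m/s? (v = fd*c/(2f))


v = 25401 * 3e8 / (2 * 1000000000.0) = 3810.2 m/s

3810.2 m/s


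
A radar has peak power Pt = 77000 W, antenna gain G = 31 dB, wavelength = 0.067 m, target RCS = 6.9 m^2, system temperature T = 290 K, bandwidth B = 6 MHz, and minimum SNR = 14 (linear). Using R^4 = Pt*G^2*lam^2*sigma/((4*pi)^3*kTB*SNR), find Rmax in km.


G_lin = 10^(31/10) = 1258.925412
R^4 = 77000 * 1258.925412^2 * 0.067^2 * 6.9 / ((4*pi)^3 * 1.38e-23 * 290 * 6000000.0 * 14)
R^4 = 5.66635e18 m^4
R_max = (5.66635e18)^(1/4) = 48789.4 m = 48.8 km

48.8 km


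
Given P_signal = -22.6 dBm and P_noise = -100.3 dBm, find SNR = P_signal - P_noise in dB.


SNR = -22.6 - (-100.3) = 77.7 dB

77.7 dB


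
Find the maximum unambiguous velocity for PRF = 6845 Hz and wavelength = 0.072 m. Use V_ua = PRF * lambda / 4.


V_ua = 6845 * 0.072 / 4 = 123.2 m/s

123.2 m/s


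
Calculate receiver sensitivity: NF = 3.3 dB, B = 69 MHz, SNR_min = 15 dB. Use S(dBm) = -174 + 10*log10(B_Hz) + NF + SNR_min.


10*log10(69000000.0) = 78.39
S = -174 + 78.39 + 3.3 + 15 = -77.3 dBm

-77.3 dBm


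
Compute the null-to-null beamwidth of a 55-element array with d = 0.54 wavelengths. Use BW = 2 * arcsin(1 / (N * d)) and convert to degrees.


1/(N*d) = 1/(55*0.54) = 0.03367
BW = 2*arcsin(0.03367) = 3.9 degrees

3.9 degrees


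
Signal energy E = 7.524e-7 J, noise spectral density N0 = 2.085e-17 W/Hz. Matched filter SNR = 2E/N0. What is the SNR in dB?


SNR_lin = 2 * 7.524e-7 / 2.085e-17 = 7.217e10
SNR_dB = 10*log10(7.217e10) = 108.6 dB

108.6 dB


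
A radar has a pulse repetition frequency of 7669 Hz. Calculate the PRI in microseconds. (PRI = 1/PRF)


PRI = 1/7669 = 0.0001303951 s = 130.4 us

130.4 us


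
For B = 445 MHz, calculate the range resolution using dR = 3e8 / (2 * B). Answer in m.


dR = 3e8 / (2 * 445000000.0) = 0.34 m

0.34 m


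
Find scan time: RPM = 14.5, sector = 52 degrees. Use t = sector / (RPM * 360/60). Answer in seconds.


t = 52 / (14.5 * 360) * 60 = 0.6 s

0.6 s


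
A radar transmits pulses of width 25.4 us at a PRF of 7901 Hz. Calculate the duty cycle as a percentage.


DC = 25.4e-6 * 7901 * 100 = 20.07%

20.07%


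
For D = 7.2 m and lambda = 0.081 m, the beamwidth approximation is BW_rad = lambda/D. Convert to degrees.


BW_rad = 0.081 / 7.2 = 0.01125
BW_deg = 0.64 degrees

0.64 degrees


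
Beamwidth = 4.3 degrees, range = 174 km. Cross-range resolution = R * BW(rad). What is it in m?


BW_rad = 0.075049158
CR = 174000 * 0.075049158 = 13058.6 m

13058.6 m


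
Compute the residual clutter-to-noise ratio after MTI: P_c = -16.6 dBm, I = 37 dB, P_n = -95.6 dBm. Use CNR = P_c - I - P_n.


CNR = -16.6 - 37 - (-95.6) = 42.0 dB

42.0 dB


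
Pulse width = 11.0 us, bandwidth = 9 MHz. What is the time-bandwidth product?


TBP = 11.0 * 9 = 99.0

99.0


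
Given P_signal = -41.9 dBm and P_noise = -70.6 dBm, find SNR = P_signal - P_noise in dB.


SNR = -41.9 - (-70.6) = 28.7 dB

28.7 dB


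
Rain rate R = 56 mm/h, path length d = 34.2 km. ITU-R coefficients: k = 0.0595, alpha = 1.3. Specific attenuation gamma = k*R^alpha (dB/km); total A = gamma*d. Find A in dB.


gamma = 0.0595 * 56^1.3 = 11.147087 dB/km
A = 11.147087 * 34.2 = 381.23 dB

381.23 dB


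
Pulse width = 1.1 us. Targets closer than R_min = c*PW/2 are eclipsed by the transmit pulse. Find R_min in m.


R_min = 3e8 * 1.1e-6 / 2 = 165.0 m

165.0 m


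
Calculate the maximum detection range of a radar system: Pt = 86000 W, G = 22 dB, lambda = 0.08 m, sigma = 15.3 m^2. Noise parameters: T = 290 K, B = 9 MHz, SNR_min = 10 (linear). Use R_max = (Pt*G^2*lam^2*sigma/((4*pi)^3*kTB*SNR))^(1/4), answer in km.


G_lin = 10^(22/10) = 158.489319
R^4 = 86000 * 158.489319^2 * 0.08^2 * 15.3 / ((4*pi)^3 * 1.38e-23 * 290 * 9000000.0 * 10)
R^4 = 2.95952e17 m^4
R_max = (2.95952e17)^(1/4) = 23324.1 m = 23.3 km

23.3 km


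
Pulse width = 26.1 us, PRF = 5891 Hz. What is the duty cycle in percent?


DC = 26.1e-6 * 5891 * 100 = 15.38%

15.38%


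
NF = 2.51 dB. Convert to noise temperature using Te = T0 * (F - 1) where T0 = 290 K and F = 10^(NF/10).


NF_lin = 10^(2.51/10) = 1.782379
Te = 290 * (1.782379 - 1) = 226.9 K

226.9 K


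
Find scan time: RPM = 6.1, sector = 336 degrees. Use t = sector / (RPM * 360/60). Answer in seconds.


t = 336 / (6.1 * 360) * 60 = 9.18 s

9.18 s


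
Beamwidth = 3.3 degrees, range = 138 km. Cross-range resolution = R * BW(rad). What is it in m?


BW_rad = 0.057595865
CR = 138000 * 0.057595865 = 7948.2 m

7948.2 m


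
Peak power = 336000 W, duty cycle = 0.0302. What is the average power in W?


P_avg = 336000 * 0.0302 = 10147.2 W

10147.2 W


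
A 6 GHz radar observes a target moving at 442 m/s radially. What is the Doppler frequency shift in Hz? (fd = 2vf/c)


fd = 2 * 442 * 6000000000.0 / 3e8 = 17680.0 Hz

17680.0 Hz


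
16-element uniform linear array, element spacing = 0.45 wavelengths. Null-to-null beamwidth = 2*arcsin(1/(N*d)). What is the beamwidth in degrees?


1/(N*d) = 1/(16*0.45) = 0.138889
BW = 2*arcsin(0.138889) = 16.0 degrees

16.0 degrees


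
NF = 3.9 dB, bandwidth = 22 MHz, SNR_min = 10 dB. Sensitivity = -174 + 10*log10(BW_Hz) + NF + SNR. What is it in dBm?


10*log10(22000000.0) = 73.42
S = -174 + 73.42 + 3.9 + 10 = -86.7 dBm

-86.7 dBm


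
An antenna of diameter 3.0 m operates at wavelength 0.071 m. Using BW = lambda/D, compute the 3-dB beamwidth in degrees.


BW_rad = 0.071 / 3.0 = 0.023667
BW_deg = 1.36 degrees

1.36 degrees


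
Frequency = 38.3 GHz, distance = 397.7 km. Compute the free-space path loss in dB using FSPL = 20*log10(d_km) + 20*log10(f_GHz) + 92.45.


20*log10(397.7) = 51.99
20*log10(38.3) = 31.66
FSPL = 176.1 dB

176.1 dB


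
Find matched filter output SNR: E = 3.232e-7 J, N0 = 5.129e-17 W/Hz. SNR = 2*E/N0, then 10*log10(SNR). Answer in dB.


SNR_lin = 2 * 3.232e-7 / 5.129e-17 = 1.26e10
SNR_dB = 10*log10(1.26e10) = 101.0 dB

101.0 dB


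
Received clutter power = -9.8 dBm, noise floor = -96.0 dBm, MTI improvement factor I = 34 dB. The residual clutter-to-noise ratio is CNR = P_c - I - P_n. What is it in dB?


CNR = -9.8 - 34 - (-96.0) = 52.2 dB

52.2 dB


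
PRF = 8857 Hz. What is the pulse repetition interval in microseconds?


PRI = 1/8857 = 0.000112905 s = 112.9 us

112.9 us


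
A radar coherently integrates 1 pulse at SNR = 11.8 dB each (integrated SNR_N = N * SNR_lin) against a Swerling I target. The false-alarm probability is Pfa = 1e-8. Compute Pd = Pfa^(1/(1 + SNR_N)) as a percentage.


SNR_lin = 10^(11.8/10) = 15.13561
SNR_N = 1 * 15.13561 = 15.13561
1/(1 + SNR_N) = 1/16.13561 = 0.0619747
Pd = (1e-8)^0.0619747 = 0.3193
Pd = 31.9%

31.9%


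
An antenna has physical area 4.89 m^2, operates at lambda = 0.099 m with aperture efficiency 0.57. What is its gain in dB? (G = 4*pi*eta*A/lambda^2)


G_linear = 4*pi*0.57*4.89/0.099^2 = 3573.74
G_dB = 10*log10(3573.74) = 35.5 dB

35.5 dB


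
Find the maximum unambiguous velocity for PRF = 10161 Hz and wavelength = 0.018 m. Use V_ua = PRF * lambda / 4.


V_ua = 10161 * 0.018 / 4 = 45.7 m/s

45.7 m/s


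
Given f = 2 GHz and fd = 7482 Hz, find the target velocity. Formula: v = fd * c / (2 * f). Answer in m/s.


v = 7482 * 3e8 / (2 * 2000000000.0) = 561.2 m/s

561.2 m/s


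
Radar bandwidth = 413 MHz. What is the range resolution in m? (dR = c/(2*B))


dR = 3e8 / (2 * 413000000.0) = 0.36 m

0.36 m


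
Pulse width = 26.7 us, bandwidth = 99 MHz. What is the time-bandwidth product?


TBP = 26.7 * 99 = 2643.3

2643.3


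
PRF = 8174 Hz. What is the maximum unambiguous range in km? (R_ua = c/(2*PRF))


R_ua = 3e8 / (2 * 8174) = 18350.9 m = 18.4 km

18.4 km


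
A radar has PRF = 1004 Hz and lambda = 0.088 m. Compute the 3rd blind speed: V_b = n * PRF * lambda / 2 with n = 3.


V_blind = 3 * 1004 * 0.088 / 2 = 132.5 m/s

132.5 m/s


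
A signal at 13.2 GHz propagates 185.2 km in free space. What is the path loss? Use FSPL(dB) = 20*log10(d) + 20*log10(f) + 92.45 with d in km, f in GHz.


20*log10(185.2) = 45.35
20*log10(13.2) = 22.41
FSPL = 160.2 dB

160.2 dB


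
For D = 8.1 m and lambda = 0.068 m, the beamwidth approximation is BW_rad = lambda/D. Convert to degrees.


BW_rad = 0.068 / 8.1 = 0.008395
BW_deg = 0.48 degrees

0.48 degrees


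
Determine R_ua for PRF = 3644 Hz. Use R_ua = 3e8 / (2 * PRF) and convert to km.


R_ua = 3e8 / (2 * 3644) = 41163.6 m = 41.2 km

41.2 km


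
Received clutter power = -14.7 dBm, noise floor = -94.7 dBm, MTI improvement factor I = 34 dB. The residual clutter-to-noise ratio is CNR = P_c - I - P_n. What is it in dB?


CNR = -14.7 - 34 - (-94.7) = 46.0 dB

46.0 dB


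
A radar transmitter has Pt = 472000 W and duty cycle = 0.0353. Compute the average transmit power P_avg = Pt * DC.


P_avg = 472000 * 0.0353 = 16661.6 W

16661.6 W


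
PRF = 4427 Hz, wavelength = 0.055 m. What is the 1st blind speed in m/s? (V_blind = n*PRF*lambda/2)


V_blind = 1 * 4427 * 0.055 / 2 = 121.7 m/s

121.7 m/s


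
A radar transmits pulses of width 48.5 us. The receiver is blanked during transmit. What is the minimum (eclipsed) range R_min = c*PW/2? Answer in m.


R_min = 3e8 * 48.5e-6 / 2 = 7275.0 m

7275.0 m


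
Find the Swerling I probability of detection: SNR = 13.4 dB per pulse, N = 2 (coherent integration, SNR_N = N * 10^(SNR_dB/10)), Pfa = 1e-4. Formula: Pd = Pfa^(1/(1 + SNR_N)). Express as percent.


SNR_lin = 10^(13.4/10) = 21.87762
SNR_N = 2 * 21.87762 = 43.75524
1/(1 + SNR_N) = 1/44.75524 = 0.0223438
Pd = (1e-4)^0.0223438 = 0.814
Pd = 81.4%

81.4%


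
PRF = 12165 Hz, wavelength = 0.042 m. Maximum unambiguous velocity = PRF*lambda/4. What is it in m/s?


V_ua = 12165 * 0.042 / 4 = 127.7 m/s

127.7 m/s


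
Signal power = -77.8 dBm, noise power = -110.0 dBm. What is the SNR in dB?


SNR = -77.8 - (-110.0) = 32.2 dB

32.2 dB


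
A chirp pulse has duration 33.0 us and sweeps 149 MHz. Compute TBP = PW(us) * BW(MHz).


TBP = 33.0 * 149 = 4917.0

4917.0


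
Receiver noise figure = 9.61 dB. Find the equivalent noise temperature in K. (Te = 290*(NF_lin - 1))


NF_lin = 10^(9.61/10) = 9.141132
Te = 290 * (9.141132 - 1) = 2360.9 K

2360.9 K


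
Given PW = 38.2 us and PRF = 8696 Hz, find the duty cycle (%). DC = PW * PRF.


DC = 38.2e-6 * 8696 * 100 = 33.22%

33.22%


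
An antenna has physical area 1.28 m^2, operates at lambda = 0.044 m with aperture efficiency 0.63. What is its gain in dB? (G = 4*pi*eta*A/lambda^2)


G_linear = 4*pi*0.63*1.28/0.044^2 = 5234.26
G_dB = 10*log10(5234.26) = 37.2 dB

37.2 dB


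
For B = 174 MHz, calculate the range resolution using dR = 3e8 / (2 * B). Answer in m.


dR = 3e8 / (2 * 174000000.0) = 0.86 m

0.86 m


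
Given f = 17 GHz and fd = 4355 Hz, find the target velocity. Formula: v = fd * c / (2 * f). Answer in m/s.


v = 4355 * 3e8 / (2 * 17000000000.0) = 38.4 m/s

38.4 m/s


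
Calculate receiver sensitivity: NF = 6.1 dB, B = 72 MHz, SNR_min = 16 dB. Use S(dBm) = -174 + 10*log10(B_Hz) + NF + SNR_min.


10*log10(72000000.0) = 78.57
S = -174 + 78.57 + 6.1 + 16 = -73.3 dBm

-73.3 dBm


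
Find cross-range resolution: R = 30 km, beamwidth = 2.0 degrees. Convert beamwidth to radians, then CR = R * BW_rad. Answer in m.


BW_rad = 0.034906585
CR = 30000 * 0.034906585 = 1047.2 m

1047.2 m


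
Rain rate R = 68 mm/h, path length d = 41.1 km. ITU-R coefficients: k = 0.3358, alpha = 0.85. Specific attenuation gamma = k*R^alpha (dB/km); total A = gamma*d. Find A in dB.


gamma = 0.3358 * 68^0.85 = 12.12588 dB/km
A = 12.12588 * 41.1 = 498.37 dB

498.37 dB


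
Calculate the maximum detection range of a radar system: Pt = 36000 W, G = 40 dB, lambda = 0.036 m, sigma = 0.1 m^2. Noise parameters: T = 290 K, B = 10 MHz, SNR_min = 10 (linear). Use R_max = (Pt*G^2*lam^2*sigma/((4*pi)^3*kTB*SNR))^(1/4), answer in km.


G_lin = 10^(40/10) = 10000.0
R^4 = 36000 * 10000.0^2 * 0.036^2 * 0.1 / ((4*pi)^3 * 1.38e-23 * 290 * 10000000.0 * 10)
R^4 = 5.8749e17 m^4
R_max = (5.8749e17)^(1/4) = 27685.4 m = 27.7 km

27.7 km


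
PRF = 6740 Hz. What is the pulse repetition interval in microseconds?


PRI = 1/6740 = 0.000148368 s = 148.4 us

148.4 us


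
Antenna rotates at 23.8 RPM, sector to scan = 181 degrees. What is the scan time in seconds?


t = 181 / (23.8 * 360) * 60 = 1.27 s

1.27 s


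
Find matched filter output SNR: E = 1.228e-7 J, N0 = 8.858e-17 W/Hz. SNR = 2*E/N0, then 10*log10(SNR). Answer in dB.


SNR_lin = 2 * 1.228e-7 / 8.858e-17 = 2.773e9
SNR_dB = 10*log10(2.773e9) = 94.4 dB

94.4 dB


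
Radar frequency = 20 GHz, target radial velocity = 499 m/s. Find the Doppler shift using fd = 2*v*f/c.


fd = 2 * 499 * 20000000000.0 / 3e8 = 66533.3 Hz

66533.3 Hz


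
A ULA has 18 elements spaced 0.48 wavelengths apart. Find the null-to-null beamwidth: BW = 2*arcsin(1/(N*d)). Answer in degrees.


1/(N*d) = 1/(18*0.48) = 0.115741
BW = 2*arcsin(0.115741) = 13.3 degrees

13.3 degrees


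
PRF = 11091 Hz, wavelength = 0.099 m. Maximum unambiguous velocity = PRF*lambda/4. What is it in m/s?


V_ua = 11091 * 0.099 / 4 = 274.5 m/s

274.5 m/s


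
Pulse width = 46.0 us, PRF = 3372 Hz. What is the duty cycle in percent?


DC = 46.0e-6 * 3372 * 100 = 15.51%

15.51%


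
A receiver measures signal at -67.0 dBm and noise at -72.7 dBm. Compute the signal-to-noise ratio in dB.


SNR = -67.0 - (-72.7) = 5.7 dB

5.7 dB


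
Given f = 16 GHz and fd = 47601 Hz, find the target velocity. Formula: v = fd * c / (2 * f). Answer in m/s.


v = 47601 * 3e8 / (2 * 16000000000.0) = 446.3 m/s

446.3 m/s


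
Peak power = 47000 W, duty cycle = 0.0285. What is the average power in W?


P_avg = 47000 * 0.0285 = 1339.5 W

1339.5 W


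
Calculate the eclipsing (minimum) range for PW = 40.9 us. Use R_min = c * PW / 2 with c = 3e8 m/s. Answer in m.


R_min = 3e8 * 40.9e-6 / 2 = 6135.0 m

6135.0 m


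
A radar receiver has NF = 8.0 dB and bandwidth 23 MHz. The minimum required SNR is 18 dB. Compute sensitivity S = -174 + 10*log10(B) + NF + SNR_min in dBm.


10*log10(23000000.0) = 73.62
S = -174 + 73.62 + 8.0 + 18 = -74.4 dBm

-74.4 dBm


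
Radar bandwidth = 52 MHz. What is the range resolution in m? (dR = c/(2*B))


dR = 3e8 / (2 * 52000000.0) = 2.88 m

2.88 m


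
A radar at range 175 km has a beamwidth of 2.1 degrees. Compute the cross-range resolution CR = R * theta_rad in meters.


BW_rad = 0.036651914
CR = 175000 * 0.036651914 = 6414.1 m

6414.1 m


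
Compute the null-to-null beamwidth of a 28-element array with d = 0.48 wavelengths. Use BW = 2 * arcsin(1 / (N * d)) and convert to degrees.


1/(N*d) = 1/(28*0.48) = 0.074405
BW = 2*arcsin(0.074405) = 8.5 degrees

8.5 degrees


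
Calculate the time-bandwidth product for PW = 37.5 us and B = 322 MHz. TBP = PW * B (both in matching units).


TBP = 37.5 * 322 = 12075.0

12075.0


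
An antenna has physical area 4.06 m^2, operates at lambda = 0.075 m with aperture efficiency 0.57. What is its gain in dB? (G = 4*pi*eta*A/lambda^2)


G_linear = 4*pi*0.57*4.06/0.075^2 = 5169.97
G_dB = 10*log10(5169.97) = 37.1 dB

37.1 dB


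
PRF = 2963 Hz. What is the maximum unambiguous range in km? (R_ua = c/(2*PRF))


R_ua = 3e8 / (2 * 2963) = 50624.4 m = 50.6 km

50.6 km


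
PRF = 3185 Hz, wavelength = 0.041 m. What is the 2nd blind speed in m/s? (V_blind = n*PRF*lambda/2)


V_blind = 2 * 3185 * 0.041 / 2 = 130.6 m/s

130.6 m/s


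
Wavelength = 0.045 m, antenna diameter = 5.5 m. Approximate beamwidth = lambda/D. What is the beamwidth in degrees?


BW_rad = 0.045 / 5.5 = 0.008182
BW_deg = 0.47 degrees

0.47 degrees


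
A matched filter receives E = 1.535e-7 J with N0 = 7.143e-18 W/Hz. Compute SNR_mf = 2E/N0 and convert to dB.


SNR_lin = 2 * 1.535e-7 / 7.143e-18 = 4.298e10
SNR_dB = 10*log10(4.298e10) = 106.3 dB

106.3 dB


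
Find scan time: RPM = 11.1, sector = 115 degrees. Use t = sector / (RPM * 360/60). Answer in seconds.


t = 115 / (11.1 * 360) * 60 = 1.73 s

1.73 s


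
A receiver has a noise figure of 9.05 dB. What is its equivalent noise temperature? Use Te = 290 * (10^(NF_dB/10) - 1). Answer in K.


NF_lin = 10^(9.05/10) = 8.035261
Te = 290 * (8.035261 - 1) = 2040.2 K

2040.2 K


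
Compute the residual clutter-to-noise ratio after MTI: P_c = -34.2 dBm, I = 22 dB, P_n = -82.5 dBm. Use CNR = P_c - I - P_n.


CNR = -34.2 - 22 - (-82.5) = 26.3 dB

26.3 dB


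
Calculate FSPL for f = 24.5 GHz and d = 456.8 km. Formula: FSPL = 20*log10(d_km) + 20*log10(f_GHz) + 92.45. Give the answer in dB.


20*log10(456.8) = 53.19
20*log10(24.5) = 27.78
FSPL = 173.4 dB

173.4 dB


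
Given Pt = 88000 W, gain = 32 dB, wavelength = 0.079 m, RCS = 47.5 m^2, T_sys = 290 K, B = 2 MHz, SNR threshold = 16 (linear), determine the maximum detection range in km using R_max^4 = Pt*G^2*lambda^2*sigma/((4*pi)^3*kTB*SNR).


G_lin = 10^(32/10) = 1584.893192
R^4 = 88000 * 1584.893192^2 * 0.079^2 * 47.5 / ((4*pi)^3 * 1.38e-23 * 290 * 2000000.0 * 16)
R^4 = 2.57854e20 m^4
R_max = (2.57854e20)^(1/4) = 126719.5 m = 126.7 km

126.7 km


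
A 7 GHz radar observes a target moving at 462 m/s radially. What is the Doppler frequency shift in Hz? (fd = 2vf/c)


fd = 2 * 462 * 7000000000.0 / 3e8 = 21560.0 Hz

21560.0 Hz


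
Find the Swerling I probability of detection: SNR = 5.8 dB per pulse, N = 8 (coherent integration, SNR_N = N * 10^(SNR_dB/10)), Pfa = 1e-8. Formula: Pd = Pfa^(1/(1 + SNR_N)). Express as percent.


SNR_lin = 10^(5.8/10) = 3.80189
SNR_N = 8 * 3.80189 = 30.41512
1/(1 + SNR_N) = 1/31.41512 = 0.0318318
Pd = (1e-8)^0.0318318 = 0.55635
Pd = 55.6%

55.6%


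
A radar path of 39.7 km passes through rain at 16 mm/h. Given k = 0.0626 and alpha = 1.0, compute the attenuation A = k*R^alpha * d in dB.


gamma = 0.0626 * 16^1.0 = 1.0016 dB/km
A = 1.0016 * 39.7 = 39.76 dB

39.76 dB


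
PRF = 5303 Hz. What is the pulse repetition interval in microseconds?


PRI = 1/5303 = 0.0001885725 s = 188.6 us

188.6 us


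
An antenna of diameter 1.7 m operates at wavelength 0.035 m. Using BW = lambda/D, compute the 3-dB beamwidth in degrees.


BW_rad = 0.035 / 1.7 = 0.020588
BW_deg = 1.18 degrees

1.18 degrees


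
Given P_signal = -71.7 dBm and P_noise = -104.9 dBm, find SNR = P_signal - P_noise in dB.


SNR = -71.7 - (-104.9) = 33.2 dB

33.2 dB


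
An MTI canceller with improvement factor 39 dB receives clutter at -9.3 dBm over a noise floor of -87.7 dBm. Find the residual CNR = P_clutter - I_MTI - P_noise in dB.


CNR = -9.3 - 39 - (-87.7) = 39.4 dB

39.4 dB


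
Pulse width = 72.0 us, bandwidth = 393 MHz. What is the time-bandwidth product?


TBP = 72.0 * 393 = 28296.0

28296.0


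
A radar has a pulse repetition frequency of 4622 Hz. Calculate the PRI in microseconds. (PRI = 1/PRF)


PRI = 1/4622 = 0.0002163566 s = 216.4 us

216.4 us


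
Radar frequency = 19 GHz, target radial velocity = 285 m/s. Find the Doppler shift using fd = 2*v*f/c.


fd = 2 * 285 * 19000000000.0 / 3e8 = 36100.0 Hz

36100.0 Hz


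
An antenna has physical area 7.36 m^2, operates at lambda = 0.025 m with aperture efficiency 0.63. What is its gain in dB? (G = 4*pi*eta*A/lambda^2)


G_linear = 4*pi*0.63*7.36/0.025^2 = 93228.4
G_dB = 10*log10(93228.4) = 49.7 dB

49.7 dB


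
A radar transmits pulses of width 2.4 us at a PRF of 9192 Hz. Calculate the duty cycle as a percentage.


DC = 2.4e-6 * 9192 * 100 = 2.21%

2.21%


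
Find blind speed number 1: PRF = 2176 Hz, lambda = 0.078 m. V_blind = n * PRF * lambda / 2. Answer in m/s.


V_blind = 1 * 2176 * 0.078 / 2 = 84.9 m/s

84.9 m/s


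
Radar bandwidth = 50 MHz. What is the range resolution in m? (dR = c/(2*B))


dR = 3e8 / (2 * 50000000.0) = 3.0 m

3.0 m


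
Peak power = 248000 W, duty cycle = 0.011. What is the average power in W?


P_avg = 248000 * 0.011 = 2728.0 W

2728.0 W


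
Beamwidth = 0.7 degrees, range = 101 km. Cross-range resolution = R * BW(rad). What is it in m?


BW_rad = 0.012217305
CR = 101000 * 0.012217305 = 1233.9 m

1233.9 m


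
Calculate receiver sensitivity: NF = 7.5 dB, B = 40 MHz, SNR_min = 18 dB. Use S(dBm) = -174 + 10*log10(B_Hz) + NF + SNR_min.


10*log10(40000000.0) = 76.02
S = -174 + 76.02 + 7.5 + 18 = -72.5 dBm

-72.5 dBm


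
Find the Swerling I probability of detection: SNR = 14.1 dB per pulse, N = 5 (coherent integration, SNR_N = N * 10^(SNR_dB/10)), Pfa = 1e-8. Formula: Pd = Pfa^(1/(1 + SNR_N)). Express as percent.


SNR_lin = 10^(14.1/10) = 25.70396
SNR_N = 5 * 25.70396 = 128.5198
1/(1 + SNR_N) = 1/129.5198 = 0.0077208
Pd = (1e-8)^0.0077208 = 0.86743
Pd = 86.7%

86.7%


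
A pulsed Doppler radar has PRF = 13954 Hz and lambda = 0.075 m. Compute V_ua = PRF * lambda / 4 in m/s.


V_ua = 13954 * 0.075 / 4 = 261.6 m/s

261.6 m/s


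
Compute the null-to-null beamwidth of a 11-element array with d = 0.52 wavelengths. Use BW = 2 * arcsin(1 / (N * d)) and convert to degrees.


1/(N*d) = 1/(11*0.52) = 0.174825
BW = 2*arcsin(0.174825) = 20.1 degrees

20.1 degrees


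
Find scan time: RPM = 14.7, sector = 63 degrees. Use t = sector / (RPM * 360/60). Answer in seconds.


t = 63 / (14.7 * 360) * 60 = 0.71 s

0.71 s


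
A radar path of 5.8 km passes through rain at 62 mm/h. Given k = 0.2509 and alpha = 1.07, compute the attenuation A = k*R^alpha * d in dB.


gamma = 0.2509 * 62^1.07 = 20.766331 dB/km
A = 20.766331 * 5.8 = 120.44 dB

120.44 dB


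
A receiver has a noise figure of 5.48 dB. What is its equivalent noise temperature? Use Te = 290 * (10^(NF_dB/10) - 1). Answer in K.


NF_lin = 10^(5.48/10) = 3.531832
Te = 290 * (3.531832 - 1) = 734.2 K

734.2 K


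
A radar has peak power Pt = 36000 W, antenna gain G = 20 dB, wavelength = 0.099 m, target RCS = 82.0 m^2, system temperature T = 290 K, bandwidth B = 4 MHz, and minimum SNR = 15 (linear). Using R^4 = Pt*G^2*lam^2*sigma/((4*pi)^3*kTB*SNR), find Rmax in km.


G_lin = 10^(20/10) = 100.0
R^4 = 36000 * 100.0^2 * 0.099^2 * 82.0 / ((4*pi)^3 * 1.38e-23 * 290 * 4000000.0 * 15)
R^4 = 6.07196e17 m^4
R_max = (6.07196e17)^(1/4) = 27914.7 m = 27.9 km

27.9 km


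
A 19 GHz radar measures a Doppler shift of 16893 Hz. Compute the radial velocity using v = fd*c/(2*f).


v = 16893 * 3e8 / (2 * 19000000000.0) = 133.4 m/s

133.4 m/s


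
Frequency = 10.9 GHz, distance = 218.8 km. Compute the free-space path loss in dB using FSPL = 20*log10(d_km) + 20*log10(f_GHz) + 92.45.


20*log10(218.8) = 46.8
20*log10(10.9) = 20.75
FSPL = 160.0 dB

160.0 dB


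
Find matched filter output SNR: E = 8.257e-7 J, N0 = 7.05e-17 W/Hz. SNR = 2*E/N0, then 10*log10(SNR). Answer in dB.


SNR_lin = 2 * 8.257e-7 / 7.05e-17 = 2.342e10
SNR_dB = 10*log10(2.342e10) = 103.7 dB

103.7 dB


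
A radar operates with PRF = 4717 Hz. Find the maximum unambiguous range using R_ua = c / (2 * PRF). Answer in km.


R_ua = 3e8 / (2 * 4717) = 31799.9 m = 31.8 km

31.8 km


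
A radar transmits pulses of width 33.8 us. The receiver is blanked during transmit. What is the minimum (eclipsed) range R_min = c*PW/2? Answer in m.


R_min = 3e8 * 33.8e-6 / 2 = 5070.0 m

5070.0 m


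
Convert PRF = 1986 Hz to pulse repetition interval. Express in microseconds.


PRI = 1/1986 = 0.0005035247 s = 503.5 us

503.5 us


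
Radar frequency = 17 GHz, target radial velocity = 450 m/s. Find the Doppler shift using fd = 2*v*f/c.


fd = 2 * 450 * 17000000000.0 / 3e8 = 51000.0 Hz

51000.0 Hz


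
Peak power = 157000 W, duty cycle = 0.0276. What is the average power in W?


P_avg = 157000 * 0.0276 = 4333.2 W

4333.2 W


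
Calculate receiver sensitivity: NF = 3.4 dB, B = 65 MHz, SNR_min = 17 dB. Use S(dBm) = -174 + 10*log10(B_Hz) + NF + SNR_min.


10*log10(65000000.0) = 78.13
S = -174 + 78.13 + 3.4 + 17 = -75.5 dBm

-75.5 dBm


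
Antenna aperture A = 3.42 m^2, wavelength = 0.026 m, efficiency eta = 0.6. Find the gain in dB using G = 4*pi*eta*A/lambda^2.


G_linear = 4*pi*0.6*3.42/0.026^2 = 38145.26
G_dB = 10*log10(38145.26) = 45.8 dB

45.8 dB


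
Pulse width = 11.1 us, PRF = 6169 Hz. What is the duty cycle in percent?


DC = 11.1e-6 * 6169 * 100 = 6.85%

6.85%


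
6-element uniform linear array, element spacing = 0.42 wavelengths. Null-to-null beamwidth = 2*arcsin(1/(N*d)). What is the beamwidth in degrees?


1/(N*d) = 1/(6*0.42) = 0.396825
BW = 2*arcsin(0.396825) = 46.8 degrees

46.8 degrees


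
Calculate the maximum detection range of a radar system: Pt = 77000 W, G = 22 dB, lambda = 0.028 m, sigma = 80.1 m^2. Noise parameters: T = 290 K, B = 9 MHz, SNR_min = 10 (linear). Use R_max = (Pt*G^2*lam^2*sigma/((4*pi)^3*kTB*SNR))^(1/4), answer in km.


G_lin = 10^(22/10) = 158.489319
R^4 = 77000 * 158.489319^2 * 0.028^2 * 80.1 / ((4*pi)^3 * 1.38e-23 * 290 * 9000000.0 * 10)
R^4 = 1.69938e17 m^4
R_max = (1.69938e17)^(1/4) = 20303.6 m = 20.3 km

20.3 km
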